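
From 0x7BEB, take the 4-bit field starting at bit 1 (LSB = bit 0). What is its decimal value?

v = 111101111101011
Shift right by 1: 11110111110101
Mask low 4 bits: 0101 = 5

5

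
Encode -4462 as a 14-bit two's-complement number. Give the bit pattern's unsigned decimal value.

4462 in 14 bits: 01000101101110
Invert: 10111010010001
Add 1:  10111010010010 = 11922
(Check: 2^14 - 4462 = 16384 - 4462 = 11922.)

11922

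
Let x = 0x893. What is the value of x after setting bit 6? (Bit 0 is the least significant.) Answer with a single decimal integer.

2259

x = 100010010011
bit 6 is currently 0; set it via x | (1 << 6) = x | 64
→ 100011010011 = 2259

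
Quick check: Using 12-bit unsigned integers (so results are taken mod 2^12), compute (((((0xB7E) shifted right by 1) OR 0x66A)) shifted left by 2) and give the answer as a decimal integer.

0xB7E = 101101111110
→ shifted right by 1 → 010110111111 = 1471
0x66A = 011001101010
→ OR → 011111111111 = 2047
→ shifted left by 2 (mod 2^12) → 111111111100 = 4092

4092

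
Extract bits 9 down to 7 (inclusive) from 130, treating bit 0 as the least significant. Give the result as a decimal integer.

1

v = 00010000010
Shift right by 7: 0001
Mask low 3 bits: 001 = 1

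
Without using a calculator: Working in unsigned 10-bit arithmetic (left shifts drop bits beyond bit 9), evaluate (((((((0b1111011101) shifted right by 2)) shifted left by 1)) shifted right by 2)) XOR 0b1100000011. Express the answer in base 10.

0b1111011101 = 1111011101
→ shifted right by 2 → 0011110111 = 247
→ shifted left by 1 (mod 2^10) → 0111101110 = 494
→ shifted right by 2 → 0001111011 = 123
0b1100000011 = 1100000011
→ XOR → 1101111000 = 888

888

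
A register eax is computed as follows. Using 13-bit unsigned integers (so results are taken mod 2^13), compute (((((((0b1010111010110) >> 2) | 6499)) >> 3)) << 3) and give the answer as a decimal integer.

7536

0b1010111010110 = 1010111010110
→ >> 2 → 0010101110101 = 1397
6499 = 1100101100011
→ | → 1110101110111 = 7543
→ >> 3 → 0001110101110 = 942
→ << 3 (mod 2^13) → 1110101110000 = 7536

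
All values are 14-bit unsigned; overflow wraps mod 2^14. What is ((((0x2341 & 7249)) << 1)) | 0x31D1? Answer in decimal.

0x2341 = 10001101000001
7249 = 01110001010001
→ & → 00000001000001 = 65
→ << 1 (mod 2^14) → 00000010000010 = 130
0x31D1 = 11000111010001
→ | → 11000111010011 = 12755

12755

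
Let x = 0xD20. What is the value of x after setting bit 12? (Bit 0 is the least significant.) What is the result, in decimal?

7456

x = 0110100100000
bit 12 is currently 0; set it via x | (1 << 12) = x | 4096
→ 1110100100000 = 7456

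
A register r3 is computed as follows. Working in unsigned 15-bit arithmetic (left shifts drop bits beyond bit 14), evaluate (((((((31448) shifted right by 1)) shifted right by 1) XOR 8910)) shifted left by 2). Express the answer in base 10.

31448 = 111101011011000
→ shifted right by 1 → 011110101101100 = 15724
→ shifted right by 1 → 001111010110110 = 7862
8910 = 010001011001110
→ XOR → 011110001111000 = 15480
→ shifted left by 2 (mod 2^15) → 111000111100000 = 29152

29152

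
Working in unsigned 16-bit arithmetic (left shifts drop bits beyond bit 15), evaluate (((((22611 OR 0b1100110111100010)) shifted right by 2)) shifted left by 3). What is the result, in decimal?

48096

22611 = 0101100001010011
0b1100110111100010 = 1100110111100010
→ OR → 1101110111110011 = 56819
→ shifted right by 2 → 0011011101111100 = 14204
→ shifted left by 3 (mod 2^16) → 1011101111100000 = 48096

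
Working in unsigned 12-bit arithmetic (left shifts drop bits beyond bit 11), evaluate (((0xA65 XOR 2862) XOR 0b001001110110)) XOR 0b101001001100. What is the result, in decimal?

2417

0xA65 = 101001100101
2862 = 101100101110
→ XOR → 000101001011 = 331
0b001001110110 = 001001110110
→ XOR → 001100111101 = 829
0b101001001100 = 101001001100
→ XOR → 100101110001 = 2417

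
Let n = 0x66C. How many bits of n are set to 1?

6

0x66C = 11001101100
Count the 1s: 1 + 1 + 1 + 1 + 1 + 1 = 6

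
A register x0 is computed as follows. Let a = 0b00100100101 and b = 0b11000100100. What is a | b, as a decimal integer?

a = 00100100101
b = 11000100100
 OR → 11100100101 = 1829

1829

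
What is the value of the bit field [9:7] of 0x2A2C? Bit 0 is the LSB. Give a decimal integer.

v = 10101000101100
Shift right by 7: 1010100
Mask low 3 bits: 100 = 4

4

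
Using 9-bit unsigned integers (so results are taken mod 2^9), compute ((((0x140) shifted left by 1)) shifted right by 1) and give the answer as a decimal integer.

0x140 = 101000000
→ shifted left by 1 (mod 2^9) → 010000000 = 128
→ shifted right by 1 → 001000000 = 64

64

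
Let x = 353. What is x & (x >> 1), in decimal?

x = 101100001 = 353
x>>1 = 010110000
AND  = 000100000 = 32
(x & (x >> 1) has a 1 wherever x has two consecutive 1 bits.)

32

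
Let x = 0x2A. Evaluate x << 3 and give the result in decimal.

336

0x2A = 000101010
shift left by 3 → 101010000 = 336
(equivalently, 42 × 2^3 = 42 × 8)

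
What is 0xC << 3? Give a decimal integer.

96

0xC = 0001100
shift left by 3 → 1100000 = 96
(equivalently, 12 × 2^3 = 12 × 8)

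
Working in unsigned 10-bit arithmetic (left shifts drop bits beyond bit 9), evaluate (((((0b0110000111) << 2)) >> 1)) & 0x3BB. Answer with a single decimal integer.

266

0b0110000111 = 0110000111
→ << 2 (mod 2^10) → 1000011100 = 540
→ >> 1 → 0100001110 = 270
0x3BB = 1110111011
→ & → 0100001010 = 266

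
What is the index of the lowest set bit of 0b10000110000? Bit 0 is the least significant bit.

0b10000110000 = 10000110000
Trailing zeros: 4, so the lowest set bit is bit 4 (value 16).

4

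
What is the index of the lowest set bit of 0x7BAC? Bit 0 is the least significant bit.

0x7BAC = 111101110101100
Trailing zeros: 2, so the lowest set bit is bit 2 (value 4).

2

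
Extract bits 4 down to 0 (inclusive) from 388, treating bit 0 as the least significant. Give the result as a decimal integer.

4

v = 0110000100
Shift right by 0: 0110000100
Mask low 5 bits: 00100 = 4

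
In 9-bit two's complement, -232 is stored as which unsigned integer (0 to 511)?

280

232 in 9 bits: 011101000
Invert: 100010111
Add 1:  100011000 = 280
(Check: 2^9 - 232 = 512 - 232 = 280.)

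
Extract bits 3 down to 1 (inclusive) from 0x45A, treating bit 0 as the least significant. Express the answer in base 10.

5

v = 10001011010
Shift right by 1: 1000101101
Mask low 3 bits: 101 = 5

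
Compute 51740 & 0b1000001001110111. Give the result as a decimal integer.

51740 = 1100101000011100
b = 1000001001110111
AND → 1000001000010100 = 33300

33300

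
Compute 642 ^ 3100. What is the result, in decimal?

642 = 001010000010
3100 = 110000011100
XOR → 111010011110 = 3742

3742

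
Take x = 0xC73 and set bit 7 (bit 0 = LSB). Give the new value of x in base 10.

x = 110001110011
bit 7 is currently 0; set it via x | (1 << 7) = x | 128
→ 110011110011 = 3315

3315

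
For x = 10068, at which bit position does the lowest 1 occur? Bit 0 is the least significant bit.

2

10068 = 10011101010100
Trailing zeros: 2, so the lowest set bit is bit 2 (value 4).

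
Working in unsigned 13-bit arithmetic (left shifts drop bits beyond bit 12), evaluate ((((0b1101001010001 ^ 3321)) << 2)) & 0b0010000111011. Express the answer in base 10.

32

0b1101001010001 = 1101001010001
3321 = 0110011111001
→ ^ → 1011010101000 = 5800
→ << 2 (mod 2^13) → 1101010100000 = 6816
0b0010000111011 = 0010000111011
→ & → 0000000100000 = 32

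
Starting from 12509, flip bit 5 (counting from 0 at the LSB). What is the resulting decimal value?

x = 0011000011011101
bit 5 is currently 0; toggle it via x ^ (1 << 5) = x ^ 32
→ 0011000011111101 = 12541

12541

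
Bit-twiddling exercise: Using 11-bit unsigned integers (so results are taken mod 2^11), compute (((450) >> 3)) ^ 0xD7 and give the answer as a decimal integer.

450 = 00111000010
→ >> 3 → 00000111000 = 56
0xD7 = 00011010111
→ ^ → 00011101111 = 239

239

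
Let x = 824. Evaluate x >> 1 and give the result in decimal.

412

824 = 1100111000
shift right by 1 → 0110011100 = 412
(equivalently, floor(824 / 2))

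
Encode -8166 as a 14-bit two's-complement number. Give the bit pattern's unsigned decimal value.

8166 in 14 bits: 01111111100110
Invert: 10000000011001
Add 1:  10000000011010 = 8218
(Check: 2^14 - 8166 = 16384 - 8166 = 8218.)

8218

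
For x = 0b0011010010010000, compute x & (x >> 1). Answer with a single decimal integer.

x = 11010010010000 = 13456
x>>1 = 01101001001000
AND  = 01000000000000 = 4096
(x & (x >> 1) has a 1 wherever x has two consecutive 1 bits.)

4096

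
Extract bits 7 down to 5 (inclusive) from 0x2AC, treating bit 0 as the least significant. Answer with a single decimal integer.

v = 1010101100
Shift right by 5: 10101
Mask low 3 bits: 101 = 5

5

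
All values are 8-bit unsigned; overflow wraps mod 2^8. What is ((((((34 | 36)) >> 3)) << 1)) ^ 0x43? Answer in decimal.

75

34 = 00100010
36 = 00100100
→ | → 00100110 = 38
→ >> 3 → 00000100 = 4
→ << 1 (mod 2^8) → 00001000 = 8
0x43 = 01000011
→ ^ → 01001011 = 75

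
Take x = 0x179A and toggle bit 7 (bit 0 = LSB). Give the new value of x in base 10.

5914

x = 1011110011010
bit 7 is currently 1; toggle it via x ^ (1 << 7) = x ^ 128
→ 1011100011010 = 5914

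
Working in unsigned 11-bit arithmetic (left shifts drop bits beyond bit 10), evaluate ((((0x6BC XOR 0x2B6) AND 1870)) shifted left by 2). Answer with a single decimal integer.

0x6BC = 11010111100
0x2B6 = 01010110110
→ XOR → 10000001010 = 1034
1870 = 11101001110
→ AND → 10000001010 = 1034
→ shifted left by 2 (mod 2^11) → 00000101000 = 40

40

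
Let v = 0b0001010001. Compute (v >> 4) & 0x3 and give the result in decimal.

v = 0001010001
Shift right by 4: 000101
Mask low 2 bits: 01 = 1

1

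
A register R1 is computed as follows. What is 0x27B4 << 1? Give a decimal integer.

20328

0x27B4 = 010011110110100
shift left by 1 → 100111101101000 = 20328
(equivalently, 10164 × 2^1 = 10164 × 2)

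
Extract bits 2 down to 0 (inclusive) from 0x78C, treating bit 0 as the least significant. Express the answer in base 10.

4

v = 11110001100
Shift right by 0: 11110001100
Mask low 3 bits: 100 = 4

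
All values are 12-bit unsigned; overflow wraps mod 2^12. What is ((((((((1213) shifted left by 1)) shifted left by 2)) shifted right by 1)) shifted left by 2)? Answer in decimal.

3024

1213 = 010010111101
→ shifted left by 1 (mod 2^12) → 100101111010 = 2426
→ shifted left by 2 (mod 2^12) → 010111101000 = 1512
→ shifted right by 1 → 001011110100 = 756
→ shifted left by 2 (mod 2^12) → 101111010000 = 3024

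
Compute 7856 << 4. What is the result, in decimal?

125696

7856 = 00001111010110000
shift left by 4 → 11110101100000000 = 125696
(equivalently, 7856 × 2^4 = 7856 × 16)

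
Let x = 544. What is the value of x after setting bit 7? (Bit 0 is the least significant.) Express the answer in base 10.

672

x = 01000100000
bit 7 is currently 0; set it via x | (1 << 7) = x | 128
→ 01010100000 = 672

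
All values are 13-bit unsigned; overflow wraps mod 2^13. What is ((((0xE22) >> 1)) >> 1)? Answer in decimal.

0xE22 = 0111000100010
→ >> 1 → 0011100010001 = 1809
→ >> 1 → 0001110001000 = 904

904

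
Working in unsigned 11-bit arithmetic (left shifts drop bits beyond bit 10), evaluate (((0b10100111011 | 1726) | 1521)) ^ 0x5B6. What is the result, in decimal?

585

0b10100111011 = 10100111011
1726 = 11010111110
→ | → 11110111111 = 1983
1521 = 10111110001
→ | → 11111111111 = 2047
0x5B6 = 10110110110
→ ^ → 01001001001 = 585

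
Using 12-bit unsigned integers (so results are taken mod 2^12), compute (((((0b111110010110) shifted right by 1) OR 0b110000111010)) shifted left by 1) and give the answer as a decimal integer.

0b111110010110 = 111110010110
→ shifted right by 1 → 011111001011 = 1995
0b110000111010 = 110000111010
→ OR → 111111111011 = 4091
→ shifted left by 1 (mod 2^12) → 111111110110 = 4086

4086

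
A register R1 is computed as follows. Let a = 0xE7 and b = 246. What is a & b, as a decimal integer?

0xE7 = 11100111
246 = 11110110
AND → 11100110 = 230

230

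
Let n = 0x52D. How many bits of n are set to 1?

6

0x52D = 10100101101
Count the 1s: 1 + 1 + 1 + 1 + 1 + 1 = 6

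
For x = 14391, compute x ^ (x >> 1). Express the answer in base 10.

9260

x = 11100000110111 = 14391
x>>1 = 01110000011011
XOR  = 10010000101100 = 9260
(x ^ (x >> 1) gives the standard binary-reflected Gray code of x.)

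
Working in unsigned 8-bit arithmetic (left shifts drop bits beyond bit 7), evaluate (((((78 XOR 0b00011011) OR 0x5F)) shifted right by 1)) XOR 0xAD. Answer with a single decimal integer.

78 = 01001110
0b00011011 = 00011011
→ XOR → 01010101 = 85
0x5F = 01011111
→ OR → 01011111 = 95
→ shifted right by 1 → 00101111 = 47
0xAD = 10101101
→ XOR → 10000010 = 130

130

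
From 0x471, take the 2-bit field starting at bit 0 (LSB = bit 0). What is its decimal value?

v = 10001110001
Shift right by 0: 10001110001
Mask low 2 bits: 01 = 1

1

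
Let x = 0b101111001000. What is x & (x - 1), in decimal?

x = 101111001000 = 3016
x - 1 = 101111000111
AND   = 101111000000 = 3008
(x & (x - 1) clears the lowest set bit of x.)

3008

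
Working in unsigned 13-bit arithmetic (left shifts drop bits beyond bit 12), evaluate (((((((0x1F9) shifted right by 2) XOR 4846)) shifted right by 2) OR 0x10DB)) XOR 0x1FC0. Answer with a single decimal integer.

0x1F9 = 0000111111001
→ shifted right by 2 → 0000001111110 = 126
4846 = 1001011101110
→ XOR → 1001010010000 = 4752
→ shifted right by 2 → 0010010100100 = 1188
0x10DB = 1000011011011
→ OR → 1010011111111 = 5375
0x1FC0 = 1111111000000
→ XOR → 0101100111111 = 2879

2879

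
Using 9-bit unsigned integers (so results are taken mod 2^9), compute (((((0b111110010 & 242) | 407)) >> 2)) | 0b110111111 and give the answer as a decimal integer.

511

0b111110010 = 111110010
242 = 011110010
→ & → 011110010 = 242
407 = 110010111
→ | → 111110111 = 503
→ >> 2 → 001111101 = 125
0b110111111 = 110111111
→ | → 111111111 = 511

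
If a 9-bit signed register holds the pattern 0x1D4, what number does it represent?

pattern = 111010100 (MSB is 1 ⇒ negative)
Invert: 000101011, add 1 → 000101100 = 44, so the value is -44.
(Equivalently: 468 - 2^9 = 468 - 512 = -44.)

-44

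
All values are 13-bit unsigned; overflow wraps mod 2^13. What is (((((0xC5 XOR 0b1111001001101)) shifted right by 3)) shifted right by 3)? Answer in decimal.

122

0xC5 = 0000011000101
0b1111001001101 = 1111001001101
→ XOR → 1111010001000 = 7816
→ shifted right by 3 → 0001111010001 = 977
→ shifted right by 3 → 0000001111010 = 122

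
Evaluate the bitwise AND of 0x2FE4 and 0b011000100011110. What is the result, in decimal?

8452

0x2FE4 = 10111111100100
b = 11000100011110
AND → 10000100000100 = 8452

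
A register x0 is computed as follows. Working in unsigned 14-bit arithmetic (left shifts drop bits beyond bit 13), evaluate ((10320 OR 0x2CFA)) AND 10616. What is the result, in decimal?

10320 = 10100001010000
0x2CFA = 10110011111010
→ OR → 10110011111010 = 11514
10616 = 10100101111000
→ AND → 10100001111000 = 10360

10360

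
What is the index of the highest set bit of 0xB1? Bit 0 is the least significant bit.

7

0xB1 = 10110001
The topmost 1 is at position 7 (since 2^7 = 128 ≤ 177 < 256).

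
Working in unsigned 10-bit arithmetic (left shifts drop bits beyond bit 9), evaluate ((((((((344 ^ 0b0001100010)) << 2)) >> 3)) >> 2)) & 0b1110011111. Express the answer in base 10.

344 = 0101011000
0b0001100010 = 0001100010
→ ^ → 0100111010 = 314
→ << 2 (mod 2^10) → 0011101000 = 232
→ >> 3 → 0000011101 = 29
→ >> 2 → 0000000111 = 7
0b1110011111 = 1110011111
→ & → 0000000111 = 7

7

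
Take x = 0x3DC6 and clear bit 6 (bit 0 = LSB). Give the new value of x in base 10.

x = 11110111000110
bit 6 is currently 1; clear it via x & ~(1 << 6) = x & ~64
→ 11110110000110 = 15750

15750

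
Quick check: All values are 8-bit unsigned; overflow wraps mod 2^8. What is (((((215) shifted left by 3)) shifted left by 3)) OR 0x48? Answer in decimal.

200

215 = 11010111
→ shifted left by 3 (mod 2^8) → 10111000 = 184
→ shifted left by 3 (mod 2^8) → 11000000 = 192
0x48 = 01001000
→ OR → 11001000 = 200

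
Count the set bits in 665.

665 = 1010011001
Count the 1s: 1 + 1 + 1 + 1 + 1 = 5

5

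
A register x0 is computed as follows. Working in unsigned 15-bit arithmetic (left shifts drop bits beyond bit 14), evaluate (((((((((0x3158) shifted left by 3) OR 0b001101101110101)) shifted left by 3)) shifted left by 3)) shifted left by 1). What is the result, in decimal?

31360

0x3158 = 011000101011000
→ shifted left by 3 (mod 2^15) → 000101011000000 = 2752
0b001101101110101 = 001101101110101
→ OR → 001101111110101 = 7157
→ shifted left by 3 (mod 2^15) → 101111110101000 = 24488
→ shifted left by 3 (mod 2^15) → 111110101000000 = 32064
→ shifted left by 1 (mod 2^15) → 111101010000000 = 31360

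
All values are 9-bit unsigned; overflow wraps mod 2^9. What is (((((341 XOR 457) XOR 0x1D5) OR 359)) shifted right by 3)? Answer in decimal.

45

341 = 101010101
457 = 111001001
→ XOR → 010011100 = 156
0x1D5 = 111010101
→ XOR → 101001001 = 329
359 = 101100111
→ OR → 101101111 = 367
→ shifted right by 3 → 000101101 = 45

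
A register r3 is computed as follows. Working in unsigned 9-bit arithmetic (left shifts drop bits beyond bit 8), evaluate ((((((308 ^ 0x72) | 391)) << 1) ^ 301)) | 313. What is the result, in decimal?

443

308 = 100110100
0x72 = 001110010
→ ^ → 101000110 = 326
391 = 110000111
→ | → 111000111 = 455
→ << 1 (mod 2^9) → 110001110 = 398
301 = 100101101
→ ^ → 010100011 = 163
313 = 100111001
→ | → 110111011 = 443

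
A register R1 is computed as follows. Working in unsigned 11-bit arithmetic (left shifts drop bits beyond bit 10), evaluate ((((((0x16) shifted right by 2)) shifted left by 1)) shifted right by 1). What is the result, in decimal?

0x16 = 00000010110
→ shifted right by 2 → 00000000101 = 5
→ shifted left by 1 (mod 2^11) → 00000001010 = 10
→ shifted right by 1 → 00000000101 = 5

5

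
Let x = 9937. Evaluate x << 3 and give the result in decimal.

9937 = 00010011011010001
shift left by 3 → 10011011010001000 = 79496
(equivalently, 9937 × 2^3 = 9937 × 8)

79496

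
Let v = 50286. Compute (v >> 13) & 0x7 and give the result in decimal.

6

v = 1100010001101110
Shift right by 13: 110
Mask low 3 bits: 110 = 6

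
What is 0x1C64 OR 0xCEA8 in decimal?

57068

0x1C64 = 0001110001100100
0xCEA8 = 1100111010101000
 OR → 1101111011101100 = 57068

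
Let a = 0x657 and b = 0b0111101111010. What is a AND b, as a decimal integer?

0x657 = 011001010111
b = 111101111010
AND → 011001010010 = 1618

1618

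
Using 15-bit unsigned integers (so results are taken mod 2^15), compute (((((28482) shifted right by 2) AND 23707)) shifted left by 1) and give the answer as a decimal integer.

28482 = 110111101000010
→ shifted right by 2 → 001101111010000 = 7120
23707 = 101110010011011
→ AND → 001100010010000 = 6288
→ shifted left by 1 (mod 2^15) → 011000100100000 = 12576

12576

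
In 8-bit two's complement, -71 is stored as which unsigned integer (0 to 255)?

185

71 in 8 bits: 01000111
Invert: 10111000
Add 1:  10111001 = 185
(Check: 2^8 - 71 = 256 - 71 = 185.)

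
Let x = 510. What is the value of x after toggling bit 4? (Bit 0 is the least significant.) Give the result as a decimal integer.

x = 0111111110
bit 4 is currently 1; toggle it via x ^ (1 << 4) = x ^ 16
→ 0111101110 = 494

494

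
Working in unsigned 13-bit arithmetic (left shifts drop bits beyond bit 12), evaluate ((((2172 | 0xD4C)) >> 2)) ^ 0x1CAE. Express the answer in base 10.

2172 = 0100001111100
0xD4C = 0110101001100
→ | → 0110101111100 = 3452
→ >> 2 → 0001101011111 = 863
0x1CAE = 1110010101110
→ ^ → 1111111110001 = 8177

8177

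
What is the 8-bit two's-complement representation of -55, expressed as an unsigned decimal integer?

201

55 in 8 bits: 00110111
Invert: 11001000
Add 1:  11001001 = 201
(Check: 2^8 - 55 = 256 - 55 = 201.)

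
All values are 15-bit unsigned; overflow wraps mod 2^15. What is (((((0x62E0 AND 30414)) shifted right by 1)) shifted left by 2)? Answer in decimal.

17792

0x62E0 = 110001011100000
30414 = 111011011001110
→ AND → 110001011000000 = 25280
→ shifted right by 1 → 011000101100000 = 12640
→ shifted left by 2 (mod 2^15) → 100010110000000 = 17792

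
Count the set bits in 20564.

20564 = 101000001010100
Count the 1s: 1 + 1 + 1 + 1 + 1 = 5

5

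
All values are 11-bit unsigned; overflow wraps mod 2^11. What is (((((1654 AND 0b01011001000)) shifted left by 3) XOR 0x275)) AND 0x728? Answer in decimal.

32

1654 = 11001110110
0b01011001000 = 01011001000
→ AND → 01001000000 = 576
→ shifted left by 3 (mod 2^11) → 01000000000 = 512
0x275 = 01001110101
→ XOR → 00001110101 = 117
0x728 = 11100101000
→ AND → 00000100000 = 32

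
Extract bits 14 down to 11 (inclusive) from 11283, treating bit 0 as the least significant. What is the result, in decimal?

5

v = 010110000010011
Shift right by 11: 0101
Mask low 4 bits: 0101 = 5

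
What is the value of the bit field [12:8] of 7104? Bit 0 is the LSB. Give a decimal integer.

v = 1101111000000
Shift right by 8: 11011
Mask low 5 bits: 11011 = 27

27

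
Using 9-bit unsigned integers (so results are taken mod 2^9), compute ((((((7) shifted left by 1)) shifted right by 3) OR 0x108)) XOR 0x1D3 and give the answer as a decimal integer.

218

7 = 000000111
→ shifted left by 1 (mod 2^9) → 000001110 = 14
→ shifted right by 3 → 000000001 = 1
0x108 = 100001000
→ OR → 100001001 = 265
0x1D3 = 111010011
→ XOR → 011011010 = 218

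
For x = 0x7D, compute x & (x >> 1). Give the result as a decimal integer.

60

x = 1111101 = 125
x>>1 = 0111110
AND  = 0111100 = 60
(x & (x >> 1) has a 1 wherever x has two consecutive 1 bits.)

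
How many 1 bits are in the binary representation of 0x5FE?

0x5FE = 10111111110
Count the 1s: 1 + 1 + 1 + 1 + 1 + 1 + 1 + 1 + 1 = 9

9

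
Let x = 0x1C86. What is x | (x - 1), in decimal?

x = 1110010000110 = 7302
x - 1 = 1110010000101
OR    = 1110010000111 = 7303
(x | (x - 1) sets all bits below the lowest set bit.)

7303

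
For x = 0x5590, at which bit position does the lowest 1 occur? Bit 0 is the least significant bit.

4

0x5590 = 101010110010000
Trailing zeros: 4, so the lowest set bit is bit 4 (value 16).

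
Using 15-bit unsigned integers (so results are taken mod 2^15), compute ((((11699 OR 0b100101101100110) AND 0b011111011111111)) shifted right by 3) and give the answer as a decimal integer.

1502

11699 = 010110110110011
0b100101101100110 = 100101101100110
→ OR → 110111111110111 = 28663
0b011111011111111 = 011111011111111
→ AND → 010111011110111 = 12023
→ shifted right by 3 → 000010111011110 = 1502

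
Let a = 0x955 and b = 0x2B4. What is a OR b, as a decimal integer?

0x955 = 100101010101
0x2B4 = 001010110100
 OR → 101111110101 = 3061

3061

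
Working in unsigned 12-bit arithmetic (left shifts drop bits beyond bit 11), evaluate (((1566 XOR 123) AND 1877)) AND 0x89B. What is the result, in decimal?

1

1566 = 011000011110
123 = 000001111011
→ XOR → 011001100101 = 1637
1877 = 011101010101
→ AND → 011001000101 = 1605
0x89B = 100010011011
→ AND → 000000000001 = 1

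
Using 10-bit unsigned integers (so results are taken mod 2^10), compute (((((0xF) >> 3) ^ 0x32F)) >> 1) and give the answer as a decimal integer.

407

0xF = 0000001111
→ >> 3 → 0000000001 = 1
0x32F = 1100101111
→ ^ → 1100101110 = 814
→ >> 1 → 0110010111 = 407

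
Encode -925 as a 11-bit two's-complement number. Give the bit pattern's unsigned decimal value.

925 in 11 bits: 01110011101
Invert: 10001100010
Add 1:  10001100011 = 1123
(Check: 2^11 - 925 = 2048 - 925 = 1123.)

1123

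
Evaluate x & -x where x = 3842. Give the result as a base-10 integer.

x = 111100000010 = 3842
-x (two's complement) = …000011111110
AND   = 000000000010 = 2
(x & -x isolates the lowest set bit of x.)

2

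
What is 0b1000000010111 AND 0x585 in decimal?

a = 1000000010111
0x585 = 0010110000101
AND → 0000000000101 = 5

5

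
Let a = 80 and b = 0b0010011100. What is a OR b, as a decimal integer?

80 = 01010000
b = 10011100
 OR → 11011100 = 220

220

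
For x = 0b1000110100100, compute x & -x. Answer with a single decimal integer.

x = 1000110100100 = 4516
-x (two's complement) = …0111001011100
AND   = 0000000000100 = 4
(x & -x isolates the lowest set bit of x.)

4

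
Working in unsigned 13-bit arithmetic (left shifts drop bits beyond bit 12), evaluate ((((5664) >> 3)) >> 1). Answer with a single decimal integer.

354

5664 = 1011000100000
→ >> 3 → 0001011000100 = 708
→ >> 1 → 0000101100010 = 354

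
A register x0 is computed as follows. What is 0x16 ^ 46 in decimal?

0x16 = 010110
46 = 101110
XOR → 111000 = 56

56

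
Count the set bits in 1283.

1283 = 10100000011
Count the 1s: 1 + 1 + 1 + 1 = 4

4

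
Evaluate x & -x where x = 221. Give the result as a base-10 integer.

1

x = 11011101 = 221
-x (two's complement) = …00100011
AND   = 00000001 = 1
(x & -x isolates the lowest set bit of x.)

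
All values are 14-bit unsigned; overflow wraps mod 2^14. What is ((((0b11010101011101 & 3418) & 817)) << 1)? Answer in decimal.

544

0b11010101011101 = 11010101011101
3418 = 00110101011010
→ & → 00010101011000 = 1368
817 = 00001100110001
→ & → 00000100010000 = 272
→ << 1 (mod 2^14) → 00001000100000 = 544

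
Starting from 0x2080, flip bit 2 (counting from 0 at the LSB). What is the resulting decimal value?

8324

x = 010000010000000
bit 2 is currently 0; toggle it via x ^ (1 << 2) = x ^ 4
→ 010000010000100 = 8324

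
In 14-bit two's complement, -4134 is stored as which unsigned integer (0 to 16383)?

4134 in 14 bits: 01000000100110
Invert: 10111111011001
Add 1:  10111111011010 = 12250
(Check: 2^14 - 4134 = 16384 - 4134 = 12250.)

12250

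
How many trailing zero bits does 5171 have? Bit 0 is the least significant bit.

5171 = 1010000110011
Trailing zeros: 0, so the lowest set bit is bit 0 (value 1).

0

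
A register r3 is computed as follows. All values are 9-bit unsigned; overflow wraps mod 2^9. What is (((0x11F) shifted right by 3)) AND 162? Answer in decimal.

34

0x11F = 100011111
→ shifted right by 3 → 000100011 = 35
162 = 010100010
→ AND → 000100010 = 34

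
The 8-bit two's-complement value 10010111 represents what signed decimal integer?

pattern = 10010111 (MSB is 1 ⇒ negative)
Invert: 01101000, add 1 → 01101001 = 105, so the value is -105.
(Equivalently: 151 - 2^8 = 151 - 256 = -105.)

-105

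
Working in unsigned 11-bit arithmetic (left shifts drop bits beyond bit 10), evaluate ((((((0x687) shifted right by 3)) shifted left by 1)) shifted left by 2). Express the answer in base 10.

1664

0x687 = 11010000111
→ shifted right by 3 → 00011010000 = 208
→ shifted left by 1 (mod 2^11) → 00110100000 = 416
→ shifted left by 2 (mod 2^11) → 11010000000 = 1664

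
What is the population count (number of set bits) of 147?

147 = 10010011
Count the 1s: 1 + 1 + 1 + 1 = 4

4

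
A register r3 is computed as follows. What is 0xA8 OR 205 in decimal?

0xA8 = 10101000
205 = 11001101
 OR → 11101101 = 237

237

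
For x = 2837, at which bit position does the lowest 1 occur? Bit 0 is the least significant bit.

2837 = 101100010101
Trailing zeros: 0, so the lowest set bit is bit 0 (value 1).

0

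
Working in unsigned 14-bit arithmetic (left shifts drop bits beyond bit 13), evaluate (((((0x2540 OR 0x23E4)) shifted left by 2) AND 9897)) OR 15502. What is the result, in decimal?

0x2540 = 10010101000000
0x23E4 = 10001111100100
→ OR → 10011111100100 = 10212
→ shifted left by 2 (mod 2^14) → 01111110010000 = 8080
9897 = 10011010101001
→ AND → 00011010000000 = 1664
15502 = 11110010001110
→ OR → 11111010001110 = 16014

16014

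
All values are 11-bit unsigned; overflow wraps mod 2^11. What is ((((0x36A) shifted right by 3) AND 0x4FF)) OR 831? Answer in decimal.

895

0x36A = 01101101010
→ shifted right by 3 → 00001101101 = 109
0x4FF = 10011111111
→ AND → 00001101101 = 109
831 = 01100111111
→ OR → 01101111111 = 895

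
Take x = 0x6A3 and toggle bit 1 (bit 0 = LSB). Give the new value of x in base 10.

1697

x = 11010100011
bit 1 is currently 1; toggle it via x ^ (1 << 1) = x ^ 2
→ 11010100001 = 1697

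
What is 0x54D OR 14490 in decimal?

15839

0x54D = 00010101001101
14490 = 11100010011010
 OR → 11110111011111 = 15839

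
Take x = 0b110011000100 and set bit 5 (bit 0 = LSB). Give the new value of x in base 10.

x = 110011000100
bit 5 is currently 0; set it via x | (1 << 5) = x | 32
→ 110011100100 = 3300

3300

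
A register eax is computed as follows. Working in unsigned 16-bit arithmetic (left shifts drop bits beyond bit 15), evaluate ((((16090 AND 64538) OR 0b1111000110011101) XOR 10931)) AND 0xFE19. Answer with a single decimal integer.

54792

16090 = 0011111011011010
64538 = 1111110000011010
→ AND → 0011110000011010 = 15386
0b1111000110011101 = 1111000110011101
→ OR → 1111110110011111 = 64927
10931 = 0010101010110011
→ XOR → 1101011100101100 = 55084
0xFE19 = 1111111000011001
→ AND → 1101011000001000 = 54792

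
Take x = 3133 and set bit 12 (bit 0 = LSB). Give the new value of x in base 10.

7229

x = 000110000111101
bit 12 is currently 0; set it via x | (1 << 12) = x | 4096
→ 001110000111101 = 7229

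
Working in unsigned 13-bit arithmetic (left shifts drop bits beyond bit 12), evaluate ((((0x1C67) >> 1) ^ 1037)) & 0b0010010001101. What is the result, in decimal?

0x1C67 = 1110001100111
→ >> 1 → 0111000110011 = 3635
1037 = 0010000001101
→ ^ → 0101000111110 = 2622
0b0010010001101 = 0010010001101
→ & → 0000000001100 = 12

12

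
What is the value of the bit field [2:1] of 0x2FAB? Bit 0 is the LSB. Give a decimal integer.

v = 10111110101011
Shift right by 1: 1011111010101
Mask low 2 bits: 01 = 1

1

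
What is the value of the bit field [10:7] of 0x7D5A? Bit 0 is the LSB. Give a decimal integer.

10

v = 0111110101011010
Shift right by 7: 011111010
Mask low 4 bits: 1010 = 10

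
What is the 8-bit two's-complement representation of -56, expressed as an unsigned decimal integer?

56 in 8 bits: 00111000
Invert: 11000111
Add 1:  11001000 = 200
(Check: 2^8 - 56 = 256 - 56 = 200.)

200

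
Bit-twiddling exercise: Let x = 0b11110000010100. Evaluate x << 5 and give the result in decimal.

492160

x = 0000011110000010100
shift left by 5 → 1111000001010000000 = 492160
(equivalently, 15380 × 2^5 = 15380 × 32)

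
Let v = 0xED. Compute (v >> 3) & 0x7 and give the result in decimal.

5

v = 11101101
Shift right by 3: 11101
Mask low 3 bits: 101 = 5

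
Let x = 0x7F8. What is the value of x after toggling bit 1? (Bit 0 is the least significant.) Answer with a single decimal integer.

2042

x = 11111111000
bit 1 is currently 0; toggle it via x ^ (1 << 1) = x ^ 2
→ 11111111010 = 2042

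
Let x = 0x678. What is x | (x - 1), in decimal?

x = 11001111000 = 1656
x - 1 = 11001110111
OR    = 11001111111 = 1663
(x | (x - 1) sets all bits below the lowest set bit.)

1663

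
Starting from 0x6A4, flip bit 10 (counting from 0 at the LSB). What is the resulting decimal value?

x = 11010100100
bit 10 is currently 1; toggle it via x ^ (1 << 10) = x ^ 1024
→ 01010100100 = 676

676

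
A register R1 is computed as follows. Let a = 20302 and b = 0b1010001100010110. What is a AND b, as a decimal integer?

774

20302 = 0100111101001110
b = 1010001100010110
AND → 0000001100000110 = 774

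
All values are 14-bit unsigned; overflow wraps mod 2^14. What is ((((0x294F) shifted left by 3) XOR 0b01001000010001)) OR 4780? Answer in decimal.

6893

0x294F = 10100101001111
→ shifted left by 3 (mod 2^14) → 00101001111000 = 2680
0b01001000010001 = 01001000010001
→ XOR → 01100001101001 = 6249
4780 = 01001010101100
→ OR → 01101011101101 = 6893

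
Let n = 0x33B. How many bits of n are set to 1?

0x33B = 1100111011
Count the 1s: 1 + 1 + 1 + 1 + 1 + 1 + 1 = 7

7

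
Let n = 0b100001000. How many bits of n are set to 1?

n = 100001000
Count the 1s: 1 + 1 = 2

2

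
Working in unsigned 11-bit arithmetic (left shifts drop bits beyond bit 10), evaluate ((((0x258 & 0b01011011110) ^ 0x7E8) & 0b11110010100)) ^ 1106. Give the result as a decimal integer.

450

0x258 = 01001011000
0b01011011110 = 01011011110
→ & → 01001011000 = 600
0x7E8 = 11111101000
→ ^ → 10110110000 = 1456
0b11110010100 = 11110010100
→ & → 10110010000 = 1424
1106 = 10001010010
→ ^ → 00111000010 = 450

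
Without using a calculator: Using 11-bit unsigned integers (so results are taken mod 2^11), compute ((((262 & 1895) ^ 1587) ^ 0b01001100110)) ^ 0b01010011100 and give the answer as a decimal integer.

1999

262 = 00100000110
1895 = 11101100111
→ & → 00100000110 = 262
1587 = 11000110011
→ ^ → 11100110101 = 1845
0b01001100110 = 01001100110
→ ^ → 10101010011 = 1363
0b01010011100 = 01010011100
→ ^ → 11111001111 = 1999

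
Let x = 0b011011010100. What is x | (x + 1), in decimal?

1749

x = 11011010100 = 1748
x + 1 = 11011010101
OR    = 11011010101 = 1749
(x | (x + 1) sets the lowest cleared bit.)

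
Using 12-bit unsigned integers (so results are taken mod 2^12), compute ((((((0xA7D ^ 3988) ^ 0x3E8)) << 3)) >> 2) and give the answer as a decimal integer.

0xA7D = 101001111101
3988 = 111110010100
→ ^ → 010111101001 = 1513
0x3E8 = 001111101000
→ ^ → 011000000001 = 1537
→ << 3 (mod 2^12) → 000000001000 = 8
→ >> 2 → 000000000010 = 2

2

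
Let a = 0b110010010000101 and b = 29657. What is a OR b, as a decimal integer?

a = 110010010000101
29657 = 111001111011001
 OR → 111011111011101 = 30685

30685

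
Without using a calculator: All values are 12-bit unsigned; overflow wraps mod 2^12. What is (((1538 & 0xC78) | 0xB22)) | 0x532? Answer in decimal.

1538 = 011000000010
0xC78 = 110001111000
→ & → 010000000000 = 1024
0xB22 = 101100100010
→ | → 111100100010 = 3874
0x532 = 010100110010
→ | → 111100110010 = 3890

3890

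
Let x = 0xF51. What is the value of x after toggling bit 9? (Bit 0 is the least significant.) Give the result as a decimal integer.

x = 111101010001
bit 9 is currently 1; toggle it via x ^ (1 << 9) = x ^ 512
→ 110101010001 = 3409

3409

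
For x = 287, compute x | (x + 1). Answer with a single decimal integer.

x = 100011111 = 287
x + 1 = 100100000
OR    = 100111111 = 319
(x | (x + 1) sets the lowest cleared bit.)

319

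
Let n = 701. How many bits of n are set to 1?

701 = 1010111101
Count the 1s: 1 + 1 + 1 + 1 + 1 + 1 + 1 = 7

7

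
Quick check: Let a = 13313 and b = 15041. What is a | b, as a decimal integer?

16065

13313 = 11010000000001
15041 = 11101011000001
 OR → 11111011000001 = 16065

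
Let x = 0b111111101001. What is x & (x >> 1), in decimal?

x = 111111101001 = 4073
x>>1 = 011111110100
AND  = 011111100000 = 2016
(x & (x >> 1) has a 1 wherever x has two consecutive 1 bits.)

2016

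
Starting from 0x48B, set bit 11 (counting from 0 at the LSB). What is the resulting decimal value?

3211

x = 010010001011
bit 11 is currently 0; set it via x | (1 << 11) = x | 2048
→ 110010001011 = 3211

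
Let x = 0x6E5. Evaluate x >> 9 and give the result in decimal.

3

0x6E5 = 11011100101
shift right by 9 → 00000000011 = 3
(equivalently, floor(1765 / 512))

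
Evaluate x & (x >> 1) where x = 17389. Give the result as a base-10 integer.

x = 100001111101101 = 17389
x>>1 = 010000111110110
AND  = 000000111100100 = 484
(x & (x >> 1) has a 1 wherever x has two consecutive 1 bits.)

484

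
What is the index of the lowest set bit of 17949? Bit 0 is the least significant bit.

0

17949 = 100011000011101
Trailing zeros: 0, so the lowest set bit is bit 0 (value 1).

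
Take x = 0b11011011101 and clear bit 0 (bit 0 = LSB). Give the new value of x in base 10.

x = 11011011101
bit 0 is currently 1; clear it via x & ~(1 << 0) = x & ~1
→ 11011011100 = 1756

1756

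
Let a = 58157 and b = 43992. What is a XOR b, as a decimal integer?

58157 = 1110001100101101
43992 = 1010101111011000
XOR → 0100100011110101 = 18677

18677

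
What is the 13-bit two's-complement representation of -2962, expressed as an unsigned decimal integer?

5230

2962 in 13 bits: 0101110010010
Invert: 1010001101101
Add 1:  1010001101110 = 5230
(Check: 2^13 - 2962 = 8192 - 2962 = 5230.)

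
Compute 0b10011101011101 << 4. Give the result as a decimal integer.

x = 000010011101011101
shift left by 4 → 100111010111010000 = 161232
(equivalently, 10077 × 2^4 = 10077 × 16)

161232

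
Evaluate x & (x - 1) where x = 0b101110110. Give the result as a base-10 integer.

x = 101110110 = 374
x - 1 = 101110101
AND   = 101110100 = 372
(x & (x - 1) clears the lowest set bit of x.)

372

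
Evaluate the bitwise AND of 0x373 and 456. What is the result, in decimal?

320

0x373 = 1101110011
456 = 0111001000
AND → 0101000000 = 320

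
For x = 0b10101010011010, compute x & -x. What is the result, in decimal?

2

x = 10101010011010 = 10906
-x (two's complement) = …01010101100110
AND   = 00000000000010 = 2
(x & -x isolates the lowest set bit of x.)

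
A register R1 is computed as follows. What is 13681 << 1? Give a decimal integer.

27362

13681 = 011010101110001
shift left by 1 → 110101011100010 = 27362
(equivalently, 13681 × 2^1 = 13681 × 2)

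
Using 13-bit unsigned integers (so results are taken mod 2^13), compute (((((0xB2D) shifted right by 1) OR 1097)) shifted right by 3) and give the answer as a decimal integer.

0xB2D = 0101100101101
→ shifted right by 1 → 0010110010110 = 1430
1097 = 0010001001001
→ OR → 0010111011111 = 1503
→ shifted right by 3 → 0000010111011 = 187

187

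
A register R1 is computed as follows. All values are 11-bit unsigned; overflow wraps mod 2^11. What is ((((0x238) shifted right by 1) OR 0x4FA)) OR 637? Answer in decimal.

2047

0x238 = 01000111000
→ shifted right by 1 → 00100011100 = 284
0x4FA = 10011111010
→ OR → 10111111110 = 1534
637 = 01001111101
→ OR → 11111111111 = 2047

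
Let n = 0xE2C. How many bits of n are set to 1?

0xE2C = 111000101100
Count the 1s: 1 + 1 + 1 + 1 + 1 + 1 = 6

6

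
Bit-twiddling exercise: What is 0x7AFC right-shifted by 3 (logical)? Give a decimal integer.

0x7AFC = 111101011111100
shift right by 3 → 000111101011111 = 3935
(equivalently, floor(31484 / 8))

3935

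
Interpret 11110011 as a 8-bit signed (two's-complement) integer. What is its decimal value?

-13

pattern = 11110011 (MSB is 1 ⇒ negative)
Invert: 00001100, add 1 → 00001101 = 13, so the value is -13.
(Equivalently: 243 - 2^8 = 243 - 256 = -13.)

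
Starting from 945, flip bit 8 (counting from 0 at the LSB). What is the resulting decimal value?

x = 1110110001
bit 8 is currently 1; toggle it via x ^ (1 << 8) = x ^ 256
→ 1010110001 = 689

689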